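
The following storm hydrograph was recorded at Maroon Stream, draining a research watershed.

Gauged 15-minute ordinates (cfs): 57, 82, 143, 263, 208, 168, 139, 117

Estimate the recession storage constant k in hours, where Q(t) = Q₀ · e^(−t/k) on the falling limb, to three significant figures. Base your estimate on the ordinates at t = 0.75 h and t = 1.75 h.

On the falling limb, Q drops from 263 to 117 cfs between t = 0.75 h and t = 1.75 h (Δt = 1 h).
k = −Δt / ln(Q₂/Q₁) = −1 / ln(117/263) = 1.23 h.

k ≈ 1.23 h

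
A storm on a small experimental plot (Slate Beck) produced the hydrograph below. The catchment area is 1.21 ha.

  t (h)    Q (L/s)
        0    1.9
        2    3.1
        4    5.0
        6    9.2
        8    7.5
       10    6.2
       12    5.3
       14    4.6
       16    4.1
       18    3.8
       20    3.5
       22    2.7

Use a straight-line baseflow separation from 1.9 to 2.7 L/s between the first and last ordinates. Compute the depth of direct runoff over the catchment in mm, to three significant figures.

d ≈ 17.4 mm

Direct runoff: 0.00, 1.13, 2.95, 7.08, 5.31, 3.94, 2.96, 2.19, 1.62, 1.25, 0.87, 0.00 L/s; ΣQ_DR = 29.30 L/s.
V = ΣQ_DR · Δt = 29.30 × 7200 s = 2.110 × 10^5 L.
Over A = 1.21 ha, depth = V / A = 17.4 mm.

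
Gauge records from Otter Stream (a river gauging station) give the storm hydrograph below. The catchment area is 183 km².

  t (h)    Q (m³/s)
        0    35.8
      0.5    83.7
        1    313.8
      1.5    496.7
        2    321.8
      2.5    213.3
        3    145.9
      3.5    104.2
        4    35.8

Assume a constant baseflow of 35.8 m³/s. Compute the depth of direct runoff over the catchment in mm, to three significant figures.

d ≈ 14.1 mm

Direct runoff: 0.0, 47.9, 278.0, 460.9, 286.0, 177.5, 110.1, 68.4, 0.0 m³/s; ΣQ_DR = 1429 m³/s.
V = ΣQ_DR · Δt = 1429 × 1800 s = 2.572 × 10^6 m³.
Over A = 183 km², depth = V / A = 14.1 mm.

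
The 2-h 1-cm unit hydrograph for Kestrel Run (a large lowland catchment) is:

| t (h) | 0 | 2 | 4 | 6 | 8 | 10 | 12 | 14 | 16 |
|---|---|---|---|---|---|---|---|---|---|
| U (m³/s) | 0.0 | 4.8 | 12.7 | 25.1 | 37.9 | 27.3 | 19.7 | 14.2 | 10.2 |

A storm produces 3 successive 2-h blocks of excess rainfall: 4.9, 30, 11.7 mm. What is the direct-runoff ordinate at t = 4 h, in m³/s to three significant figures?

Q ≈ 20.6 m³/s

By discrete convolution, Q_j = Σ (P_i / 10 mm) · U_{j−i}.
At t = 4 h (j=2): Q = (4.9/10)·12.7 + (30/10)·4.8 + (11.7/10)·0.0 = 20.6 m³/s.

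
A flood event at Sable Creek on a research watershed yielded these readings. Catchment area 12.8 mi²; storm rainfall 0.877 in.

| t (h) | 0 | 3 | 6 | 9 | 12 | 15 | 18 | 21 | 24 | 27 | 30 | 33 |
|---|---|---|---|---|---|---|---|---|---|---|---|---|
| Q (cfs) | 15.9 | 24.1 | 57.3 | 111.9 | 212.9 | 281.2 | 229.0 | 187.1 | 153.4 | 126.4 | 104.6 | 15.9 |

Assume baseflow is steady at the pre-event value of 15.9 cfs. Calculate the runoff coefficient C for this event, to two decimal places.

ΣQ_DR = 1329 cfs; V = ΣQ_DR·Δt = 1.435 × 10^7 ft³.
Runoff depth d = V / A = 0.4826 in.
C = d / P = 0.4826 / 0.877 = 0.55.

C ≈ 0.55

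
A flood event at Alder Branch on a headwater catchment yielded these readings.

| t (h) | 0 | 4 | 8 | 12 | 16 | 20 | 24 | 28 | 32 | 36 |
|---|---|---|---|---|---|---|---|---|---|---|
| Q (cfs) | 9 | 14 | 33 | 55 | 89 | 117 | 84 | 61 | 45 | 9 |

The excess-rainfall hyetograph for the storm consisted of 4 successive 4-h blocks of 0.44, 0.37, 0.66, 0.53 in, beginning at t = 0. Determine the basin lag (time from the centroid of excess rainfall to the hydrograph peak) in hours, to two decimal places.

Centroid of excess rainfall: t_c = Σ P_i·t̄_i / ΣP_i = 8.5600 h (block centres at 2, 6, 10, 14 h).
Hydrograph peak occurs at t = 20 h, so basin lag t_L = 20 − 8.5600 = 11.44 h.

t_L ≈ 11.44 h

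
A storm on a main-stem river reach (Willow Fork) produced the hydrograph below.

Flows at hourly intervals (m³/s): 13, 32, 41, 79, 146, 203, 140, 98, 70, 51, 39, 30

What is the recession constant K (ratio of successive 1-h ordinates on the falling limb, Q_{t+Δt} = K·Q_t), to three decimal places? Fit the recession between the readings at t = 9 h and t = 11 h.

Using the recession-limb readings at t = 9 h and t = 11 h: Q falls from 51 to 30 m³/s over 2 intervals.
K = (Q₂/Q₁)^(1/2) = (30/51)^(1/2) = 0.767.

K ≈ 0.767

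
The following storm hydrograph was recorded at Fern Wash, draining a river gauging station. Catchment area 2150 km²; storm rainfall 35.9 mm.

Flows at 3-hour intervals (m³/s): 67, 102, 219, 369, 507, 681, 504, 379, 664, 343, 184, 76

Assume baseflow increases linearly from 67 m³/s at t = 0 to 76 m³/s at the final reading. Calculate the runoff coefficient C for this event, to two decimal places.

C ≈ 0.45

ΣQ_DR = 3237 m³/s; V = ΣQ_DR·Δt = 3.496 × 10^7 m³.
Runoff depth d = V / A = 16.26 mm.
C = d / P = 16.26 / 35.9 = 0.45.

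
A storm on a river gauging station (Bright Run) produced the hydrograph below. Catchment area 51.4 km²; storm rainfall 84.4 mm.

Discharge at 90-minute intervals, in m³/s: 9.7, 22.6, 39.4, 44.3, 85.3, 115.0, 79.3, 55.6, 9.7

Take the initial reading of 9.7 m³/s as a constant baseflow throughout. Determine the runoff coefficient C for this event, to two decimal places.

ΣQ_DR = 373.6 m³/s; V = ΣQ_DR·Δt = 2.017 × 10^6 m³.
Runoff depth d = V / A = 39.25 mm.
C = d / P = 39.25 / 84.4 = 0.47.

C ≈ 0.47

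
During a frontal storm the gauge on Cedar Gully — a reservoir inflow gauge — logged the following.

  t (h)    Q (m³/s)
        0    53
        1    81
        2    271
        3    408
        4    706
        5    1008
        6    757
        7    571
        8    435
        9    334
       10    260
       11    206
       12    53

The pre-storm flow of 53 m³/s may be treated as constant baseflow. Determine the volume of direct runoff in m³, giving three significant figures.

Direct-runoff ordinates (Q − Q_b): 0.0, 28.0, 218.0, 355.0, 653.0, 955.0, 704.0, 518.0, 382.0, 281.0, 207.0, 153.0, 0.0 m³/s.
ΣQ_DR = 4454 m³/s.
With Δt = 1 h = 3600 s, V = ΣQ_DR · Δt = 4454 × 3600 = 1.60 × 10^7 m³.

V ≈ 1.60 × 10^7 m³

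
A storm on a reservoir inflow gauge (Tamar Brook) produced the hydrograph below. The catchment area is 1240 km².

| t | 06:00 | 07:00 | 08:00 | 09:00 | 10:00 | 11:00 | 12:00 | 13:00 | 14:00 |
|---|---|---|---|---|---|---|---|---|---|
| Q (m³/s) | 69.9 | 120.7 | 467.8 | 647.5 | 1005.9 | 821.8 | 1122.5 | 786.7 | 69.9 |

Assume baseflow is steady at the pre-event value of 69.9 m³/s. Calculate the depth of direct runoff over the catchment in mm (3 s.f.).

Direct runoff: 0.0, 50.8, 397.9, 577.6, 936.0, 751.9, 1052.6, 716.8, 0.0 m³/s; ΣQ_DR = 4484 m³/s.
V = ΣQ_DR · Δt = 4484 × 3600 s = 1.614 × 10^7 m³.
Over A = 1240 km², depth = V / A = 13.0 mm.

d ≈ 13.0 mm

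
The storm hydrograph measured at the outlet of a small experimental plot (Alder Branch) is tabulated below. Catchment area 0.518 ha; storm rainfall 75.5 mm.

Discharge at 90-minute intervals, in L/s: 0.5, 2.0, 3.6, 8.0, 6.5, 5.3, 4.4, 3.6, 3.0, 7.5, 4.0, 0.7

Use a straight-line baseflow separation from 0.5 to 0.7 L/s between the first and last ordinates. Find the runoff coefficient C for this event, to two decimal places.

ΣQ_DR = 41.90 L/s; V = ΣQ_DR·Δt = 2.263 × 10^5 L.
Runoff depth d = V / A = 43.68 mm.
C = d / P = 43.68 / 75.5 = 0.58.

C ≈ 0.58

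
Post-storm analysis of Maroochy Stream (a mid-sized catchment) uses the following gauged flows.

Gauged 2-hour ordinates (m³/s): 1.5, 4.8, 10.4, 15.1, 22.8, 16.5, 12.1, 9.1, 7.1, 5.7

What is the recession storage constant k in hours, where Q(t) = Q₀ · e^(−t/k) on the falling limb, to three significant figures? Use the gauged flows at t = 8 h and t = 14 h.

k ≈ 6.53 h

On the falling limb, Q drops from 22.8 to 9.1 m³/s between t = 8 h and t = 14 h (Δt = 6 h).
k = −Δt / ln(Q₂/Q₁) = −6 / ln(9.1/22.8) = 6.53 h.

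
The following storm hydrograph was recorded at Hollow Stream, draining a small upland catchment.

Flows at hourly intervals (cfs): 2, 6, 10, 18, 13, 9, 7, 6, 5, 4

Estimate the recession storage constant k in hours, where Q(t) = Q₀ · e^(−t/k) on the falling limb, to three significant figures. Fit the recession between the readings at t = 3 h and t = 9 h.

k ≈ 3.99 h

On the falling limb, Q drops from 18 to 4 cfs between t = 3 h and t = 9 h (Δt = 6 h).
k = −Δt / ln(Q₂/Q₁) = −6 / ln(4/18) = 3.99 h.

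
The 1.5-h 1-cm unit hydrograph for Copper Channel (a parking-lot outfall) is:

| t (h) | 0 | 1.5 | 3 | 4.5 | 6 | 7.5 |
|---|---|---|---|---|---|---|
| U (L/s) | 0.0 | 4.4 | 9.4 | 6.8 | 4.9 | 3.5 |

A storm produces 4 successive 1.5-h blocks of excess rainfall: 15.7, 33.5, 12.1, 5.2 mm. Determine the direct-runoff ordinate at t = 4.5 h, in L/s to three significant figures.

Q ≈ 47.5 L/s

By discrete convolution, Q_j = Σ (P_i / 10 mm) · U_{j−i}.
At t = 4.5 h (j=3): Q = (15.7/10)·6.8 + (33.5/10)·9.4 + (12.1/10)·4.4 + (5.2/10)·0.0 = 47.5 L/s.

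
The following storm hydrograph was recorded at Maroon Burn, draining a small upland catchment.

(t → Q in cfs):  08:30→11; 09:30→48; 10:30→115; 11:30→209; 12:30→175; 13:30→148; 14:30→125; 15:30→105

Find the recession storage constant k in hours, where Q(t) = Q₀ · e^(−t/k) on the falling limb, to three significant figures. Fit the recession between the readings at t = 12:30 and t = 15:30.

On the falling limb, Q drops from 175 to 105 cfs between t = 12:30 and t = 15:30 (Δt = 3 h).
k = −Δt / ln(Q₂/Q₁) = −3 / ln(105/175) = 5.87 h.

k ≈ 5.87 h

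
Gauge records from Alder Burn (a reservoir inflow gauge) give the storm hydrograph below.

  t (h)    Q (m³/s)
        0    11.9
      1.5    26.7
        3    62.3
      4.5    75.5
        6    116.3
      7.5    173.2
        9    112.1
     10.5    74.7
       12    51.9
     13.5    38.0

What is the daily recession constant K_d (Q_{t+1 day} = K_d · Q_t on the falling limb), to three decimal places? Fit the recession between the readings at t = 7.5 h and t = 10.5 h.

K_d ≈ 0.001

Between t = 7.5 h and t = 10.5 h the flow falls from 173.2 to 74.7 m³/s over 2×1.5 h = 3 h.
Per-interval ratio K = (74.7/173.2)^(1/2) = 0.6567; K_d = K^(24/1.5) = 0.001.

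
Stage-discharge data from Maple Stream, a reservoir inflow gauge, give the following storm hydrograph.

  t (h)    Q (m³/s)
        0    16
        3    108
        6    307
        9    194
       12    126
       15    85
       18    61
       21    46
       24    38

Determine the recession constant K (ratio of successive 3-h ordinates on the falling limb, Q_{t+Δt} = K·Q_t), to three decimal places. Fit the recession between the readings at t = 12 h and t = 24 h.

K ≈ 0.741

Using the recession-limb readings at t = 12 h and t = 24 h: Q falls from 126 to 38 m³/s over 4 intervals.
K = (Q₂/Q₁)^(1/4) = (38/126)^(1/4) = 0.741.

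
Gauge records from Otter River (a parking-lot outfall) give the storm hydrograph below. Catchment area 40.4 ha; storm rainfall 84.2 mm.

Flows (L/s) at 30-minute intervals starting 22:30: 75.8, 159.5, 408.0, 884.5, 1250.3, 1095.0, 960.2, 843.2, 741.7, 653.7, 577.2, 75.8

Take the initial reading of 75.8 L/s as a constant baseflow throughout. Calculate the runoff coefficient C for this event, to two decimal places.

ΣQ_DR = 6815 L/s; V = ΣQ_DR·Δt = 1.227 × 10^7 L.
Runoff depth d = V / A = 30.37 mm.
C = d / P = 30.37 / 84.2 = 0.36.

C ≈ 0.36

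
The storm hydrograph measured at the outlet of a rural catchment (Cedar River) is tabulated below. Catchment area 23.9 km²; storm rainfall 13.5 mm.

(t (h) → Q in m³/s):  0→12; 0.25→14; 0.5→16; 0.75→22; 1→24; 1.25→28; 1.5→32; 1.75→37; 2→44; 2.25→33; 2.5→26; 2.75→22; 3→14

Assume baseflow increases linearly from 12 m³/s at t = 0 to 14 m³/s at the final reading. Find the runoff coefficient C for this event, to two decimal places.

ΣQ_DR = 155.0 m³/s; V = ΣQ_DR·Δt = 1.395 × 10^5 m³.
Runoff depth d = V / A = 5.837 mm.
C = d / P = 5.837 / 13.5 = 0.43.

C ≈ 0.43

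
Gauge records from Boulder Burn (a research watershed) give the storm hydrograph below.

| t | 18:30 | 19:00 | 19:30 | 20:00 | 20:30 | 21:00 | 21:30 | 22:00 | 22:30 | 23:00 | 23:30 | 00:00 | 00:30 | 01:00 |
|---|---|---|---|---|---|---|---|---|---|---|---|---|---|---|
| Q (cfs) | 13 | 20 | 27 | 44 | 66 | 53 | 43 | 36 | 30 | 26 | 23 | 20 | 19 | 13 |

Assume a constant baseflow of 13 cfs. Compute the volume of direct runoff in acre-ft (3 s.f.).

Direct-runoff ordinates (Q − Q_b): 0.0, 7.0, 14.0, 31.0, 53.0, 40.0, 30.0, 23.0, 17.0, 13.0, 10.0, 7.0, 6.0, 0.0 cfs.
ΣQ_DR = 251.0 cfs.
With Δt = 0.5 h = 1800 s, V = ΣQ_DR · Δt = 251.0 × 1800 = 4.52 × 10^5 ft³ = 10.4 acre-ft.

V ≈ 10.4 acre-ft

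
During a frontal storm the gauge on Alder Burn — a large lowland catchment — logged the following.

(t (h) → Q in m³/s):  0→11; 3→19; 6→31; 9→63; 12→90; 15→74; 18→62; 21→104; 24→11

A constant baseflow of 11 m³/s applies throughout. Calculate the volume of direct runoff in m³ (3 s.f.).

V ≈ 3.95 × 10^6 m³

Direct-runoff ordinates (Q − Q_b): 0.0, 8.0, 20.0, 52.0, 79.0, 63.0, 51.0, 93.0, 0.0 m³/s.
ΣQ_DR = 366.0 m³/s.
With Δt = 3 h = 10800 s, V = ΣQ_DR · Δt = 366.0 × 10800 = 3.95 × 10^6 m³.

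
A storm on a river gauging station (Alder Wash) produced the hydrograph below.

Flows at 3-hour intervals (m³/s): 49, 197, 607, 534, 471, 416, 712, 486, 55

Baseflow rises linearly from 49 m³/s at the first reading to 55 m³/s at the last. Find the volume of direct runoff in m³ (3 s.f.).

V ≈ 3.30 × 10^7 m³

Direct-runoff ordinates (Q − Q_b): 0.00, 147.25, 556.50, 482.75, 419.00, 363.25, 658.50, 431.75, 0.00 m³/s.
ΣQ_DR = 3059 m³/s.
With Δt = 3 h = 10800 s, V = ΣQ_DR · Δt = 3059 × 10800 = 3.30 × 10^7 m³.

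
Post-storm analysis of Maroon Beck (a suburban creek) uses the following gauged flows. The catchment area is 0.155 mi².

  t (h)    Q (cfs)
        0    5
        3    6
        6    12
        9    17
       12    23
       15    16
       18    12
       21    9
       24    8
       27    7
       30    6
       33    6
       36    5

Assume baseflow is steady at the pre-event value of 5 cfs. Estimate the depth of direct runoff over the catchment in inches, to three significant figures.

Direct runoff: 0.0, 1.0, 7.0, 12.0, 18.0, 11.0, 7.0, 4.0, 3.0, 2.0, 1.0, 1.0, 0.0 cfs; ΣQ_DR = 67.00 cfs.
V = ΣQ_DR · Δt = 67.00 × 10800 s = 7.236 × 10^5 ft³.
Over A = 0.155 mi², depth = V / A = 2.01 in.

d ≈ 2.01 in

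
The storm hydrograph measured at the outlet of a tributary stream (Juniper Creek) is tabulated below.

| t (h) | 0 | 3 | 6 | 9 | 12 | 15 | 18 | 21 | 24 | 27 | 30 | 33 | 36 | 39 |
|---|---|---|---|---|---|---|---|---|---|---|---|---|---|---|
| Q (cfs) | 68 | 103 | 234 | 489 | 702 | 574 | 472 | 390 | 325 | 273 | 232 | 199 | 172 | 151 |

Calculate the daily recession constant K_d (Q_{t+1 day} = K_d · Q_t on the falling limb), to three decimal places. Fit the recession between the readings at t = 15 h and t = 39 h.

Between t = 15 h and t = 39 h the flow falls from 574 to 151 cfs over 8×3 h = 24 h.
Per-interval ratio K = (151/574)^(1/8) = 0.8463; K_d = K^(24/3) = 0.263.

K_d ≈ 0.263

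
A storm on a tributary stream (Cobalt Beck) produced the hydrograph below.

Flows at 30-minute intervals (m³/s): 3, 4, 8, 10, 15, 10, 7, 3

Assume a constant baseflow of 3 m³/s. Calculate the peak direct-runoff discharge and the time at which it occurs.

Subtracting baseflow gives direct-runoff ordinates: 0.0, 1.0, 5.0, 7.0, 12.0, 7.0, 4.0, 0.0 m³/s.
The maximum is 12.0 m³/s, occurring at the reading for t = 2 h.

Q_p = 12.0 m³/s at t = 2 h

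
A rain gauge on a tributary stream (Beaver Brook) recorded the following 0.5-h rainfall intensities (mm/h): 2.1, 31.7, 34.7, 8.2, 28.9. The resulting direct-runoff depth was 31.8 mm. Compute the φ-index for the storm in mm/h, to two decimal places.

Only the 3 blocks with intensity above φ contribute runoff: 31.7, 34.7, 28.9 mm/h.
Σ(I−φ)·Δt = d  ⇒  (31.7+34.7+28.9 − 3φ)·0.5 = 31.8
φ = (95.30 − 31.8/0.5) / 3 = 10.57 mm/h.

φ ≈ 10.57 mm/h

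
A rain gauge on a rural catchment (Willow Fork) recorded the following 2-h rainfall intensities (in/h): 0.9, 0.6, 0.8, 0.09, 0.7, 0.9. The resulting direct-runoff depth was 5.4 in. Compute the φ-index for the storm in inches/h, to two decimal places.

φ ≈ 0.24 in/h

Only the 5 blocks with intensity above φ contribute runoff: 0.9, 0.6, 0.8, 0.7, 0.9 in/h.
Σ(I−φ)·Δt = d  ⇒  (0.9+0.6+0.8+0.7+0.9 − 5φ)·2 = 5.4
φ = (3.900 − 5.4/2) / 5 = 0.24 in/h.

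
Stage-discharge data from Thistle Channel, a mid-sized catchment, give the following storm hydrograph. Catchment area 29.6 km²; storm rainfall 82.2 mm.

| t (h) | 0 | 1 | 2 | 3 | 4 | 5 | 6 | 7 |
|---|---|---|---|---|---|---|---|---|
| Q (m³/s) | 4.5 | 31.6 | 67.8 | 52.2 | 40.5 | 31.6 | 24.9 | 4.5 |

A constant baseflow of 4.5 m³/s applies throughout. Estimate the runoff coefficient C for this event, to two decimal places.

C ≈ 0.33

ΣQ_DR = 221.6 m³/s; V = ΣQ_DR·Δt = 7.978 × 10^5 m³.
Runoff depth d = V / A = 26.95 mm.
C = d / P = 26.95 / 82.2 = 0.33.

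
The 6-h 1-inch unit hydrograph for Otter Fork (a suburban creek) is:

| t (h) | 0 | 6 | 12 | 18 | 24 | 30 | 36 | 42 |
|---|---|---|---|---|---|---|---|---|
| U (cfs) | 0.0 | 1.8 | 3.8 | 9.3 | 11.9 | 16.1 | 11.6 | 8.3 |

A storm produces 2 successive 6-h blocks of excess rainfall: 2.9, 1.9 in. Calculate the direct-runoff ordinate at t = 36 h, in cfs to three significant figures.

Q ≈ 64.2 cfs

By discrete convolution, Q_j = Σ (P_i / 1 in) · U_{j−i}.
At t = 36 h (j=6): Q = (2.9/1)·11.6 + (1.9/1)·16.1 = 64.2 cfs.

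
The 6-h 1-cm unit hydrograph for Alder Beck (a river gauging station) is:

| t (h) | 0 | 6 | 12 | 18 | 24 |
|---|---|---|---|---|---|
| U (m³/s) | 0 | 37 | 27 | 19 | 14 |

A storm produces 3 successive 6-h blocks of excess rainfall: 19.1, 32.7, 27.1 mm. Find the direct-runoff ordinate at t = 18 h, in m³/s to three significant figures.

By discrete convolution, Q_j = Σ (P_i / 10 mm) · U_{j−i}.
At t = 18 h (j=3): Q = (19.1/10)·19 + (32.7/10)·27 + (27.1/10)·37 = 225 m³/s.

Q ≈ 225 m³/s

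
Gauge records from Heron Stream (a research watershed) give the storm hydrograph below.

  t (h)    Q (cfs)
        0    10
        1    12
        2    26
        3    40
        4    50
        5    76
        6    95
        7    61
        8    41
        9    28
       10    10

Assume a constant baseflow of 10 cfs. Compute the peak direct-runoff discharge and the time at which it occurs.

Subtracting baseflow gives direct-runoff ordinates: 0.0, 2.0, 16.0, 30.0, 40.0, 66.0, 85.0, 51.0, 31.0, 18.0, 0.0 cfs.
The maximum is 85.0 cfs, occurring at the reading for t = 6 h.

Q_p = 85.0 cfs at t = 6 h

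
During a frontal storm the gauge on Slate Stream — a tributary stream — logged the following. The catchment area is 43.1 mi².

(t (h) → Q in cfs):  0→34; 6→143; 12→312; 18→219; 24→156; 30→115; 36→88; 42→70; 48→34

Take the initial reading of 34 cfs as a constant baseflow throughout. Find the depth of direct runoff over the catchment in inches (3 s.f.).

Direct runoff: 0.0, 109.0, 278.0, 185.0, 122.0, 81.0, 54.0, 36.0, 0.0 cfs; ΣQ_DR = 865.0 cfs.
V = ΣQ_DR · Δt = 865.0 × 21600 s = 1.868 × 10^7 ft³.
Over A = 43.1 mi², depth = V / A = 0.187 in.

d ≈ 0.187 in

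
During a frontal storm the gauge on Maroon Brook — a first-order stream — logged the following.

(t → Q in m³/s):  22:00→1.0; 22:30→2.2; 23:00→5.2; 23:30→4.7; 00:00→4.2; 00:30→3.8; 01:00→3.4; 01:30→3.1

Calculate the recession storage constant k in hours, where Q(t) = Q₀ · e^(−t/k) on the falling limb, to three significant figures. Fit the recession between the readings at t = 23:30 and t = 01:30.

On the falling limb, Q drops from 4.7 to 3.1 m³/s between t = 23:30 and t = 01:30 (Δt = 2 h).
k = −Δt / ln(Q₂/Q₁) = −2 / ln(3.1/4.7) = 4.81 h.

k ≈ 4.81 h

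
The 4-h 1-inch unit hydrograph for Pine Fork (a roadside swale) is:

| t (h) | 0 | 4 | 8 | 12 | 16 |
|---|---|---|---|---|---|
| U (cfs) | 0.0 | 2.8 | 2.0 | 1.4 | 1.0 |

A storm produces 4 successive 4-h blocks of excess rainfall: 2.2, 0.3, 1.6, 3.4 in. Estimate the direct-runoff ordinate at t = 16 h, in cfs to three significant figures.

Q ≈ 15.3 cfs

By discrete convolution, Q_j = Σ (P_i / 1 in) · U_{j−i}.
At t = 16 h (j=4): Q = (2.2/1)·1.0 + (0.3/1)·1.4 + (1.6/1)·2.0 + (3.4/1)·2.8 = 15.3 cfs.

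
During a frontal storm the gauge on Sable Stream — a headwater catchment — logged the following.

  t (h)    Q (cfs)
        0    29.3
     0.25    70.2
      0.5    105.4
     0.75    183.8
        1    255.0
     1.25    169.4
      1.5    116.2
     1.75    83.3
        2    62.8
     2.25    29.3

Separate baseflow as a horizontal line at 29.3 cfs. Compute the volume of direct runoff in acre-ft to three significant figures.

V ≈ 16.8 acre-ft

Direct-runoff ordinates (Q − Q_b): 0.0, 40.9, 76.1, 154.5, 225.7, 140.1, 86.9, 54.0, 33.5, 0.0 cfs.
ΣQ_DR = 811.7 cfs.
With Δt = 0.25 h = 900 s, V = ΣQ_DR · Δt = 811.7 × 900 = 7.31 × 10^5 ft³ = 16.8 acre-ft.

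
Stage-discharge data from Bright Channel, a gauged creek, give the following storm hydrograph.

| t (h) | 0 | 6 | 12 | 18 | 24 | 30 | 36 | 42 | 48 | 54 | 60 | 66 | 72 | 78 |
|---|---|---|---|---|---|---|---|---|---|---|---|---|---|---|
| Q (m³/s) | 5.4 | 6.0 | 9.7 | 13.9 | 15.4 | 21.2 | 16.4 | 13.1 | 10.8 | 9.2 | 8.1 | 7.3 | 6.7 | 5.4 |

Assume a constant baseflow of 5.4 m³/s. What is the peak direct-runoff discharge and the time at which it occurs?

Q_p = 15.8 m³/s at t = 30 h

Subtracting baseflow gives direct-runoff ordinates: 0.0, 0.6, 4.3, 8.5, 10.0, 15.8, 11.0, 7.7, 5.4, 3.8, 2.7, 1.9, 1.3, 0.0 m³/s.
The maximum is 15.8 m³/s, occurring at the reading for t = 30 h.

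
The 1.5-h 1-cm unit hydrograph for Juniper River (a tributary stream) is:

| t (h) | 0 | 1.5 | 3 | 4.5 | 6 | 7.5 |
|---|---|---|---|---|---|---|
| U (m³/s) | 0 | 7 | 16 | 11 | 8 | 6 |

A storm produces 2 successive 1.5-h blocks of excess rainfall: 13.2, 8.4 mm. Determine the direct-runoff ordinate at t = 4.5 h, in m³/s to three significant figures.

By discrete convolution, Q_j = Σ (P_i / 10 mm) · U_{j−i}.
At t = 4.5 h (j=3): Q = (13.2/10)·11 + (8.4/10)·16 = 28.0 m³/s.

Q ≈ 28.0 m³/s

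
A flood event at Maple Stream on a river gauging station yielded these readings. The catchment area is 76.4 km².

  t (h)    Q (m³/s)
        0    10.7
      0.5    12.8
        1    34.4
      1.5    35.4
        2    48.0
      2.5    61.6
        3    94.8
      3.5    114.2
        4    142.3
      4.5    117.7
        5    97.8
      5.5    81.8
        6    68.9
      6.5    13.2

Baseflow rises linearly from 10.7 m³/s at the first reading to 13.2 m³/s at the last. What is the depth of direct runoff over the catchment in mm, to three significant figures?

d ≈ 18.1 mm

Direct runoff: 0.00, 1.91, 23.32, 24.12, 36.53, 49.94, 82.95, 102.15, 130.06, 105.27, 85.18, 68.98, 55.89, 0.00 m³/s; ΣQ_DR = 766.3 m³/s.
V = ΣQ_DR · Δt = 766.3 × 1800 s = 1.379 × 10^6 m³.
Over A = 76.4 km², depth = V / A = 18.1 mm.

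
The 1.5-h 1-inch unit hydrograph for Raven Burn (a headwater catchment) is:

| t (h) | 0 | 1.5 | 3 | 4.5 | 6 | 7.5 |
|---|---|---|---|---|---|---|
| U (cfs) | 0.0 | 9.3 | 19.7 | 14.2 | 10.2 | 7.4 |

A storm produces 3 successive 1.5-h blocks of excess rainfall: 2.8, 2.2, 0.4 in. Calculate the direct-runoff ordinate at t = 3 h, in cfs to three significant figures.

Q ≈ 75.6 cfs

By discrete convolution, Q_j = Σ (P_i / 1 in) · U_{j−i}.
At t = 3 h (j=2): Q = (2.8/1)·19.7 + (2.2/1)·9.3 + (0.4/1)·0.0 = 75.6 cfs.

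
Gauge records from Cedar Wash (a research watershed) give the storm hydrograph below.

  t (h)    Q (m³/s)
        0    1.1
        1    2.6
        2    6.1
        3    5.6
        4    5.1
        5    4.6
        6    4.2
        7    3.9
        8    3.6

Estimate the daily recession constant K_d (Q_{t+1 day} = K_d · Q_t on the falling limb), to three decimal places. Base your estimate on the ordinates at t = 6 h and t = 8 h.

Between t = 6 h and t = 8 h the flow falls from 4.2 to 3.6 m³/s over 2×1 h = 2 h.
Per-interval ratio K = (3.6/4.2)^(1/2) = 0.9258; K_d = K^(24/1) = 0.157.

K_d ≈ 0.157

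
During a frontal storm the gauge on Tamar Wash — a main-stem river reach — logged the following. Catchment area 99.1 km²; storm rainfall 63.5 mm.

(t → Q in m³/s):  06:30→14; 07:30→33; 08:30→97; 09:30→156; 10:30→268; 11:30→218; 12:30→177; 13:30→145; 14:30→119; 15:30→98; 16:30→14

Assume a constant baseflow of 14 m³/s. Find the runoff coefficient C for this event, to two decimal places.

C ≈ 0.68

ΣQ_DR = 1185 m³/s; V = ΣQ_DR·Δt = 4.266 × 10^6 m³.
Runoff depth d = V / A = 43.05 mm.
C = d / P = 43.05 / 63.5 = 0.68.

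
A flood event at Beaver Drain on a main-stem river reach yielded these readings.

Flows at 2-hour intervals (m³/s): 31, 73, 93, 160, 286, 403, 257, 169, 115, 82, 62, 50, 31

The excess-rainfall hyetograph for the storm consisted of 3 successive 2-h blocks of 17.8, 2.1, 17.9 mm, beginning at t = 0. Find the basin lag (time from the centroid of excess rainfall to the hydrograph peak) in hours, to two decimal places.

Centroid of excess rainfall: t_c = Σ P_i·t̄_i / ΣP_i = 3.0053 h (block centres at 1, 3, 5 h).
Hydrograph peak occurs at t = 10 h, so basin lag t_L = 10 − 3.0053 = 6.99 h.

t_L ≈ 6.99 h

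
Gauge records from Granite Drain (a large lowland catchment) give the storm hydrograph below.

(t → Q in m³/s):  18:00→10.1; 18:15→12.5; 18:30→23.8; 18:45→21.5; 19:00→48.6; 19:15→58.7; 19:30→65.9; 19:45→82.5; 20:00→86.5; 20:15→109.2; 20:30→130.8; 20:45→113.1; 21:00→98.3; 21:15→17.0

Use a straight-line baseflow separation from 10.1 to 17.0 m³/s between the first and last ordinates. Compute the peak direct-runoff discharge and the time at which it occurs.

Subtracting baseflow gives direct-runoff ordinates: 0.00, 1.87, 12.64, 9.81, 36.38, 45.95, 52.62, 68.68, 72.15, 94.32, 115.39, 97.16, 81.83, 0.00 m³/s.
The maximum is 115.39 m³/s, occurring at the reading for t = 20:30.

Q_p = 115.39 m³/s at t = 20:30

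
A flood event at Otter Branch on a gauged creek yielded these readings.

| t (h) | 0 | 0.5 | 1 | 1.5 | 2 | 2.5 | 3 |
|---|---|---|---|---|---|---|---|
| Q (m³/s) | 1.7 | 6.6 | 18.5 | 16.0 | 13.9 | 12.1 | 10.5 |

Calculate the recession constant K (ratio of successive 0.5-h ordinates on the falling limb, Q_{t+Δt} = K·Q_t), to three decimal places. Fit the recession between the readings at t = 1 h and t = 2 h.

K ≈ 0.867

Using the recession-limb readings at t = 1 h and t = 2 h: Q falls from 18.5 to 13.9 m³/s over 2 intervals.
K = (Q₂/Q₁)^(1/2) = (13.9/18.5)^(1/2) = 0.867.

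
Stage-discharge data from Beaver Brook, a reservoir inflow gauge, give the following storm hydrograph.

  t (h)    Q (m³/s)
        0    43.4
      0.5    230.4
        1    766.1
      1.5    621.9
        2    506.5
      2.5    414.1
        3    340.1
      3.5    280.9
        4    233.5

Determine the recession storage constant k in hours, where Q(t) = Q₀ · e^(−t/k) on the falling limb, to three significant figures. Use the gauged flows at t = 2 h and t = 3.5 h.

k ≈ 2.54 h

On the falling limb, Q drops from 506.5 to 280.9 m³/s between t = 2 h and t = 3.5 h (Δt = 1.5 h).
k = −Δt / ln(Q₂/Q₁) = −1.5 / ln(280.9/506.5) = 2.54 h.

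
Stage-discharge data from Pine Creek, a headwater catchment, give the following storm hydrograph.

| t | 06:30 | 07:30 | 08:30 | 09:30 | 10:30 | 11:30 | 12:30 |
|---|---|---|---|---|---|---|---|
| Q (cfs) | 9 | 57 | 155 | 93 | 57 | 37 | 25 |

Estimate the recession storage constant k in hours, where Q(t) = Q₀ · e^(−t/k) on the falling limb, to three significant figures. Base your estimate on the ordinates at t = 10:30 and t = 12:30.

k ≈ 2.43 h

On the falling limb, Q drops from 57 to 25 cfs between t = 10:30 and t = 12:30 (Δt = 2 h).
k = −Δt / ln(Q₂/Q₁) = −2 / ln(25/57) = 2.43 h.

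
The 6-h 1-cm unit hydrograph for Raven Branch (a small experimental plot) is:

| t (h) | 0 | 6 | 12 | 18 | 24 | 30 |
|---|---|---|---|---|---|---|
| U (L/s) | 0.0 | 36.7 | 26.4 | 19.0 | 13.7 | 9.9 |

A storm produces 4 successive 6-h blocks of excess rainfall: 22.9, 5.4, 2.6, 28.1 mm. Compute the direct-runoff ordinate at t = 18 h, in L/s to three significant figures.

Q ≈ 67.3 L/s

By discrete convolution, Q_j = Σ (P_i / 10 mm) · U_{j−i}.
At t = 18 h (j=3): Q = (22.9/10)·19.0 + (5.4/10)·26.4 + (2.6/10)·36.7 + (28.1/10)·0.0 = 67.3 L/s.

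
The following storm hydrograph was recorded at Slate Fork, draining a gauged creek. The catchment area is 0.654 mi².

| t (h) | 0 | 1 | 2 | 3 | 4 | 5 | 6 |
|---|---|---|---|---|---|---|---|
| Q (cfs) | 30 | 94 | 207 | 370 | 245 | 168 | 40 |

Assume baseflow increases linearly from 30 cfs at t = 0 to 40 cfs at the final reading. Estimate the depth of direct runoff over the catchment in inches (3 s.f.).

d ≈ 2.15 in

Direct runoff: 0.00, 62.33, 173.67, 335.00, 208.33, 129.67, 0.00 cfs; ΣQ_DR = 909.0 cfs.
V = ΣQ_DR · Δt = 909.0 × 3600 s = 3.272 × 10^6 ft³.
Over A = 0.654 mi², depth = V / A = 2.15 in.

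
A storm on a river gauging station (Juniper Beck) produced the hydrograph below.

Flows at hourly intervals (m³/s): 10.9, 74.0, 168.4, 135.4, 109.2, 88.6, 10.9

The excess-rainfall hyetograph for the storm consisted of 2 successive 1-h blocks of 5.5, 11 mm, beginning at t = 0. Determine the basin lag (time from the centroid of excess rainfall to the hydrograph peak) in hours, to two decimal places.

t_L ≈ 0.83 h

Centroid of excess rainfall: t_c = Σ P_i·t̄_i / ΣP_i = 1.1667 h (block centres at 0.5, 1.5 h).
Hydrograph peak occurs at t = 2 h, so basin lag t_L = 2 − 1.1667 = 0.83 h.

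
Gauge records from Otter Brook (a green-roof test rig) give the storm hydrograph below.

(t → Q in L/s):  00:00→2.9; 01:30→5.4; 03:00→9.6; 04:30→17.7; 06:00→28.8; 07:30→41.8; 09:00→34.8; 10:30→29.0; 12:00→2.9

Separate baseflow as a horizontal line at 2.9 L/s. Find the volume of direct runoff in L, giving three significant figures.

Direct-runoff ordinates (Q − Q_b): 0.0, 2.5, 6.7, 14.8, 25.9, 38.9, 31.9, 26.1, 0.0 L/s.
ΣQ_DR = 146.8 L/s.
With Δt = 1.5 h = 5400 s, V = ΣQ_DR · Δt = 146.8 × 5400 = 7.93 × 10^5 L.

V ≈ 7.93 × 10^5 L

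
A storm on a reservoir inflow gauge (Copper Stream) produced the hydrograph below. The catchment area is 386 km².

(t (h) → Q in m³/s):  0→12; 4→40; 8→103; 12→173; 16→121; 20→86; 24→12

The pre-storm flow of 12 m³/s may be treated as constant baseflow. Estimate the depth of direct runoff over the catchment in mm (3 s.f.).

d ≈ 17.3 mm

Direct runoff: 0.0, 28.0, 91.0, 161.0, 109.0, 74.0, 0.0 m³/s; ΣQ_DR = 463.0 m³/s.
V = ΣQ_DR · Δt = 463.0 × 14400 s = 6.667 × 10^6 m³.
Over A = 386 km², depth = V / A = 17.3 mm.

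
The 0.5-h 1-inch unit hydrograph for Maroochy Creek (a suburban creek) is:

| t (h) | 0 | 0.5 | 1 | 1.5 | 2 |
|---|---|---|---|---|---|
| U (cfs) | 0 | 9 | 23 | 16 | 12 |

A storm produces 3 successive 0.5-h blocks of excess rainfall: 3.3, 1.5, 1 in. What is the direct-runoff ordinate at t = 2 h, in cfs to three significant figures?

Q ≈ 86.6 cfs

By discrete convolution, Q_j = Σ (P_i / 1 in) · U_{j−i}.
At t = 2 h (j=4): Q = (3.3/1)·12 + (1.5/1)·16 + (1/1)·23 = 86.6 cfs.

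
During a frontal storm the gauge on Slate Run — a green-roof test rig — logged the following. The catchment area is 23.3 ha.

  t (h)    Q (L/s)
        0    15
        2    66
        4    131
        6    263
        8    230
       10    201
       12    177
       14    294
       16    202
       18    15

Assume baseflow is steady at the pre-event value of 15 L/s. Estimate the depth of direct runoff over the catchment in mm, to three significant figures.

d ≈ 44.6 mm

Direct runoff: 0.0, 51.0, 116.0, 248.0, 215.0, 186.0, 162.0, 279.0, 187.0, 0.0 L/s; ΣQ_DR = 1444 L/s.
V = ΣQ_DR · Δt = 1444 × 7200 s = 1.040 × 10^7 L.
Over A = 23.3 ha, depth = V / A = 44.6 mm.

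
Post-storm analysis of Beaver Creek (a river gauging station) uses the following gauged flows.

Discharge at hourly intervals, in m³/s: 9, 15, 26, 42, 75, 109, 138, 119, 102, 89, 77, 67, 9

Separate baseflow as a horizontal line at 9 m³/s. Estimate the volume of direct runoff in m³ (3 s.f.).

Direct-runoff ordinates (Q − Q_b): 0.0, 6.0, 17.0, 33.0, 66.0, 100.0, 129.0, 110.0, 93.0, 80.0, 68.0, 58.0, 0.0 m³/s.
ΣQ_DR = 760.0 m³/s.
With Δt = 1 h = 3600 s, V = ΣQ_DR · Δt = 760.0 × 3600 = 2.74 × 10^6 m³.

V ≈ 2.74 × 10^6 m³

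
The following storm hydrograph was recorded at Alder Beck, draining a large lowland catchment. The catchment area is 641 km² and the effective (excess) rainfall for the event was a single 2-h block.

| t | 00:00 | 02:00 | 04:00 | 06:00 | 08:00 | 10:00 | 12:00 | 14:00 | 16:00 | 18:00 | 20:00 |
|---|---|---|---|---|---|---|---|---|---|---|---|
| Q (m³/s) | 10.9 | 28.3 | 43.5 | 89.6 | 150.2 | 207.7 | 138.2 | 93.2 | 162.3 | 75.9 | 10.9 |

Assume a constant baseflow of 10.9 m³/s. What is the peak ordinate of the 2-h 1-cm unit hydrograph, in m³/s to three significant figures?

U_p ≈ 197 m³/s

Direct runoff: 0.0, 17.4, 32.6, 78.7, 139.3, 196.8, 127.3, 82.3, 151.4, 65.0, 0.0 m³/s; ΣQ_DR = 890.8 m³/s, peak = 196.8 m³/s.
Runoff depth d = ΣQ_DR·Δt / A = 890.8 × 7200 / (641 km²) = 10.01 mm.
The 1-cm UH is the DRH scaled by (10 mm)/d, so U_p = 196.8 × 10/10.01 = 197 m³/s.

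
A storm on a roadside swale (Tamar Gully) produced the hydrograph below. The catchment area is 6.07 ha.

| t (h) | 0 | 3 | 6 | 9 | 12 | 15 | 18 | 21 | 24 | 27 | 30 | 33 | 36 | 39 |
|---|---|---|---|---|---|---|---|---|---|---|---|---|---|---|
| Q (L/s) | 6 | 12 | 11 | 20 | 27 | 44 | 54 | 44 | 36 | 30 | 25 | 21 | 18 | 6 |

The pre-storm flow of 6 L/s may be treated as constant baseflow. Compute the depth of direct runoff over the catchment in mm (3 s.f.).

Direct runoff: 0.0, 6.0, 5.0, 14.0, 21.0, 38.0, 48.0, 38.0, 30.0, 24.0, 19.0, 15.0, 12.0, 0.0 L/s; ΣQ_DR = 270.0 L/s.
V = ΣQ_DR · Δt = 270.0 × 10800 s = 2.916 × 10^6 L.
Over A = 6.07 ha, depth = V / A = 48.0 mm.

d ≈ 48.0 mm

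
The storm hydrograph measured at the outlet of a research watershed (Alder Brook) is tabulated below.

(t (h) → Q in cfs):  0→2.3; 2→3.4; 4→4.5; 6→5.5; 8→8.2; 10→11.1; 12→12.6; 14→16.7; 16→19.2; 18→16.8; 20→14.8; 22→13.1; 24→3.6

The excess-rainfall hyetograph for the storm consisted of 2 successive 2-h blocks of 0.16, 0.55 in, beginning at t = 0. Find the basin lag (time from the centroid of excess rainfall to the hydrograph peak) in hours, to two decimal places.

t_L ≈ 13.45 h

Centroid of excess rainfall: t_c = Σ P_i·t̄_i / ΣP_i = 2.5493 h (block centres at 1, 3 h).
Hydrograph peak occurs at t = 16 h, so basin lag t_L = 16 − 2.5493 = 13.45 h.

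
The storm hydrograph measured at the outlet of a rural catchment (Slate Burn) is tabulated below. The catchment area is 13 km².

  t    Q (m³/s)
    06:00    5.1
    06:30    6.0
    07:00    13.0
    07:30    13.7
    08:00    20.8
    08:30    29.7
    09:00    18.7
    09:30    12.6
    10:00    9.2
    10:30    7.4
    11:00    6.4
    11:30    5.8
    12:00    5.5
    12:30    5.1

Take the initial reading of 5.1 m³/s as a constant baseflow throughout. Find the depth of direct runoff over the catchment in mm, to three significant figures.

d ≈ 12.1 mm

Direct runoff: 0.0, 0.9, 7.9, 8.6, 15.7, 24.6, 13.6, 7.5, 4.1, 2.3, 1.3, 0.7, 0.4, 0.0 m³/s; ΣQ_DR = 87.60 m³/s.
V = ΣQ_DR · Δt = 87.60 × 1800 s = 1.577 × 10^5 m³.
Over A = 13 km², depth = V / A = 12.1 mm.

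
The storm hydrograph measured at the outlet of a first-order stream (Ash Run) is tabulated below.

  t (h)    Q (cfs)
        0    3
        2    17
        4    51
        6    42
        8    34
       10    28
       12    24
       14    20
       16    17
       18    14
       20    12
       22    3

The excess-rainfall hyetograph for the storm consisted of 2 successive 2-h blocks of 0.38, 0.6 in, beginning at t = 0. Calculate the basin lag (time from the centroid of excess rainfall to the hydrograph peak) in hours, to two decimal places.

Centroid of excess rainfall: t_c = Σ P_i·t̄_i / ΣP_i = 2.2245 h (block centres at 1, 3 h).
Hydrograph peak occurs at t = 4 h, so basin lag t_L = 4 − 2.2245 = 1.78 h.

t_L ≈ 1.78 h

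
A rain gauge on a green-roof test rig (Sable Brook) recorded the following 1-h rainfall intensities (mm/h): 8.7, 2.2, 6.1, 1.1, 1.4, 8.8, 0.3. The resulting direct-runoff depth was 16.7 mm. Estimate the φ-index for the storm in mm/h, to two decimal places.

Only the 3 blocks with intensity above φ contribute runoff: 8.7, 6.1, 8.8 mm/h.
Σ(I−φ)·Δt = d  ⇒  (8.7+6.1+8.8 − 3φ)·1 = 16.7
φ = (23.60 − 16.7/1) / 3 = 2.30 mm/h.

φ ≈ 2.30 mm/h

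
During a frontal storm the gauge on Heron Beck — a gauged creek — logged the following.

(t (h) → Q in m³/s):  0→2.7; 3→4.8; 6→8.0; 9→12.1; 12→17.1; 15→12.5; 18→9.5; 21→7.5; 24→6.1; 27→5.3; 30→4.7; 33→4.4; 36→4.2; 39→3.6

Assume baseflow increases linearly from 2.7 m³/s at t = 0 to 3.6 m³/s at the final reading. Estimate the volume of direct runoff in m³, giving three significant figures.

Direct-runoff ordinates (Q − Q_b): 0.00, 2.03, 5.16, 9.19, 14.12, 9.45, 6.38, 4.32, 2.85, 1.98, 1.31, 0.94, 0.67, 0.00 m³/s.
ΣQ_DR = 58.40 m³/s.
With Δt = 3 h = 10800 s, V = ΣQ_DR · Δt = 58.40 × 10800 = 6.31 × 10^5 m³.

V ≈ 6.31 × 10^5 m³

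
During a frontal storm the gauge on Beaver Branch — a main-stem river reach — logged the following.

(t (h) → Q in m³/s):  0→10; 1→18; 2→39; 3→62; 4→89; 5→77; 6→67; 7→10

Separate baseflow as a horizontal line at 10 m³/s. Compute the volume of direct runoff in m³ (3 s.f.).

Direct-runoff ordinates (Q − Q_b): 0.0, 8.0, 29.0, 52.0, 79.0, 67.0, 57.0, 0.0 m³/s.
ΣQ_DR = 292.0 m³/s.
With Δt = 1 h = 3600 s, V = ΣQ_DR · Δt = 292.0 × 3600 = 1.05 × 10^6 m³.

V ≈ 1.05 × 10^6 m³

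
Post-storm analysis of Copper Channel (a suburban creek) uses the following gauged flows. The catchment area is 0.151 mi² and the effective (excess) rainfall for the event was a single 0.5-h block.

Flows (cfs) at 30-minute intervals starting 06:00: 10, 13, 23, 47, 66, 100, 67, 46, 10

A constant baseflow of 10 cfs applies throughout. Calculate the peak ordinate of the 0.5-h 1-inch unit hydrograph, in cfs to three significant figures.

U_p ≈ 60.1 cfs

Direct runoff: 0.0, 3.0, 13.0, 37.0, 56.0, 90.0, 57.0, 36.0, 0.0 cfs; ΣQ_DR = 292.0 cfs, peak = 90.0 cfs.
Runoff depth d = ΣQ_DR·Δt / A = 292.0 × 1800 / (0.151 mi²) = 1.498 in.
The 1-inch UH is the DRH scaled by (1 in)/d, so U_p = 90.0 × 1/1.498 = 60.1 cfs.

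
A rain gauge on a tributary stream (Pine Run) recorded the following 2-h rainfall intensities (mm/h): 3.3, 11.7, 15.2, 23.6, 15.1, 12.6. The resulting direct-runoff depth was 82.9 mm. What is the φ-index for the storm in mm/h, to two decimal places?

φ ≈ 7.35 mm/h

Only the 5 blocks with intensity above φ contribute runoff: 11.7, 15.2, 23.6, 15.1, 12.6 mm/h.
Σ(I−φ)·Δt = d  ⇒  (11.7+15.2+23.6+15.1+12.6 − 5φ)·2 = 82.9
φ = (78.20 − 82.9/2) / 5 = 7.35 mm/h.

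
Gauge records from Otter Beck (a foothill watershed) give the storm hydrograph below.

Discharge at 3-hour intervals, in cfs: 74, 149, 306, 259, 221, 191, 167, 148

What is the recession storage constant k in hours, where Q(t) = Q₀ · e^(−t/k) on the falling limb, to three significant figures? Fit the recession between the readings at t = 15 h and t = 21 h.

On the falling limb, Q drops from 191 to 148 cfs between t = 15 h and t = 21 h (Δt = 6 h).
k = −Δt / ln(Q₂/Q₁) = −6 / ln(148/191) = 23.5 h.

k ≈ 23.5 h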